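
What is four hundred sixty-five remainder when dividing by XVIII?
Convert four hundred sixty-five (English words) → 4×100 + 65 = 465 (decimal)
Convert XVIII (Roman numeral) → 10 + 5 + 1 + 1 + 1 = 18 (decimal)
Compute 465 mod 18 = 15
15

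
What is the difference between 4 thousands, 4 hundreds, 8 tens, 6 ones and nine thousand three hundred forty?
Convert 4 thousands, 4 hundreds, 8 tens, 6 ones (place-value notation) → 4×1000 + 4×100 + 8×10 + 6 = 4486 (decimal)
Convert nine thousand three hundred forty (English words) → 9×1000 + 3×100 + 40 = 9340 (decimal)
Difference: |4486 - 9340| = 4854
4854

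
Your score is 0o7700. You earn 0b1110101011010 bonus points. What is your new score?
Convert 0o7700 (octal) → 7×512 + 7×64 = 4032 (decimal)
Convert 0b1110101011010 (binary) → 4096 + 2048 + 1024 + 256 + 64 + 16 + 8 + 2 = 7514 (decimal)
Compute 4032 + 7514 = 11546
11546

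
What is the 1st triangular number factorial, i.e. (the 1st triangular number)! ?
Convert the 1st triangular number (triangular index) → 1×2/2 = 1 (decimal)
Compute 1! = 1
1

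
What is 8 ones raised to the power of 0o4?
Convert 8 ones (place-value notation) → 8 (decimal)
Convert 0o4 (octal) → 4 (decimal)
Compute 8 ^ 4 = 4096
4096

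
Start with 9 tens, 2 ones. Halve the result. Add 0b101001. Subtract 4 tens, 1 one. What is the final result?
Convert 9 tens, 2 ones (place-value notation) → 9×10 + 2 = 92 (decimal)
Start: 92
92 ÷ 2 = 46
Convert 0b101001 (binary) → 32 + 8 + 1 = 41 (decimal)
46 + 41 = 87
Convert 4 tens, 1 one (place-value notation) → 4×10 + 1 = 41 (decimal)
87 - 41 = 46
46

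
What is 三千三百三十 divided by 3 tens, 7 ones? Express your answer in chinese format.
Convert 三千三百三十 (Chinese numeral) → 3×1000 + 3×100 + 3×10 = 3330 (decimal)
Convert 3 tens, 7 ones (place-value notation) → 3×10 + 7 = 37 (decimal)
Compute 3330 ÷ 37 = 90
Convert 90 (decimal) → 90 = 9×10 → 九十 (Chinese numeral)
九十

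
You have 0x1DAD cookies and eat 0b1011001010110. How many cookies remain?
Convert 0x1DAD (hexadecimal) → 1×4096 + 13×256 + 10×16 + 13 = 7597 (decimal)
Convert 0b1011001010110 (binary) → 4096 + 1024 + 512 + 64 + 16 + 4 + 2 = 5718 (decimal)
Compute 7597 - 5718 = 1879
1879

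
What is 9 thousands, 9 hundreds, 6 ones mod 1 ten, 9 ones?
Convert 9 thousands, 9 hundreds, 6 ones (place-value notation) → 9×1000 + 9×100 + 6 = 9906 (decimal)
Convert 1 ten, 9 ones (place-value notation) → 1×10 + 9 = 19 (decimal)
Compute 9906 mod 19 = 7
7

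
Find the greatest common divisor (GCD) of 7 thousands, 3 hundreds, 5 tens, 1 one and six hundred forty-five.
Convert 7 thousands, 3 hundreds, 5 tens, 1 one (place-value notation) → 7×1000 + 3×100 + 5×10 + 1 = 7351 (decimal)
Convert six hundred forty-five (English words) → 6×100 + 45 = 645 (decimal)
Compute gcd(7351, 645) = 1
1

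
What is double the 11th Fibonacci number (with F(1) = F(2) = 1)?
The 11th Fibonacci number (with F(1) = F(2) = 1): 1, 1, 2, 3, 5, 8, 13, 21, 34, 55, 89 → 89
Compute 89 × 2 = 178
178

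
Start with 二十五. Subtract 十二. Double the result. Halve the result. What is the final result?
Convert 二十五 (Chinese numeral) → 2×10 + 5 = 25 (decimal)
Start: 25
Convert 十二 (Chinese numeral) → 1×10 + 2 = 12 (decimal)
25 - 12 = 13
13 × 2 = 26
26 ÷ 2 = 13
13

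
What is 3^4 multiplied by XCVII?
Convert 3^4 (power) → 81 (decimal)
Convert XCVII (Roman numeral) → 90 + 5 + 1 + 1 = 97 (decimal)
Compute 81 × 97 = 7857
7857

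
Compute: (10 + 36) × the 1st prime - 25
Convert the 1st prime (prime index) → 2 (decimal)
Expression in decimal: (10 + 36) × 2 - 25
Parentheses first: 10 + 36 = 46
Multiply: 46 × 2 = 92
Subtract: 92 - 25 = 67
67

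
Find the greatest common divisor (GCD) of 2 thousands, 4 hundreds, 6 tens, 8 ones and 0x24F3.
Convert 2 thousands, 4 hundreds, 6 tens, 8 ones (place-value notation) → 2×1000 + 4×100 + 6×10 + 8 = 2468 (decimal)
Convert 0x24F3 (hexadecimal) → 2×4096 + 4×256 + 15×16 + 3 = 9459 (decimal)
Compute gcd(2468, 9459) = 1
1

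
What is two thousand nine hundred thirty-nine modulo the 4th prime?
Convert two thousand nine hundred thirty-nine (English words) → 2×1000 + 9×100 + 39 = 2939 (decimal)
Convert the 4th prime (prime index) → 7 (decimal)
Compute 2939 mod 7 = 6
6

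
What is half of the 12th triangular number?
The 12th triangular number = 12×13/2 = 78
Compute 78 ÷ 2 = 39
39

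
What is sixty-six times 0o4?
Convert sixty-six (English words) → 66 (decimal)
Convert 0o4 (octal) → 4 (decimal)
Compute 66 × 4 = 264
264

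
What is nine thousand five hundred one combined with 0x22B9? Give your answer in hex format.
Convert nine thousand five hundred one (English words) → 9×1000 + 5×100 + 1 = 9501 (decimal)
Convert 0x22B9 (hexadecimal) → 2×4096 + 2×256 + 11×16 + 9 = 8889 (decimal)
Compute 9501 + 8889 = 18390
Convert 18390 (decimal) → 18390 = 4×4096 + 7×256 + 13×16 + 6 → 0x47D6 (hexadecimal)
0x47D6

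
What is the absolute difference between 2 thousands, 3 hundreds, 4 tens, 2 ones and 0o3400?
Convert 2 thousands, 3 hundreds, 4 tens, 2 ones (place-value notation) → 2×1000 + 3×100 + 4×10 + 2 = 2342 (decimal)
Convert 0o3400 (octal) → 3×512 + 4×64 = 1792 (decimal)
Compute |2342 - 1792| = 550
550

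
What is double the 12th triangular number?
The 12th triangular number = 12×13/2 = 78
Compute 78 × 2 = 156
156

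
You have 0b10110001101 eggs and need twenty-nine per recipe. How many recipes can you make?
Convert 0b10110001101 (binary) → 1024 + 256 + 128 + 8 + 4 + 1 = 1421 (decimal)
Convert twenty-nine (English words) → 29 (decimal)
Compute 1421 ÷ 29 = 49
49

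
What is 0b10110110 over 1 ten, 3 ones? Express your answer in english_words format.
Convert 0b10110110 (binary) → 128 + 32 + 16 + 4 + 2 = 182 (decimal)
Convert 1 ten, 3 ones (place-value notation) → 1×10 + 3 = 13 (decimal)
Compute 182 ÷ 13 = 14
Convert 14 (decimal) → fourteen (English words)
fourteen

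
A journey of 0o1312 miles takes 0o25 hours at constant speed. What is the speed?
Convert 0o1312 (octal) → 1×512 + 3×64 + 1×8 + 2 = 714 (decimal)
Convert 0o25 (octal) → 2×8 + 5 = 21 (decimal)
Compute 714 ÷ 21 = 34
34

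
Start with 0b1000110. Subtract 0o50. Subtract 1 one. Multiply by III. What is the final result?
Convert 0b1000110 (binary) → 64 + 4 + 2 = 70 (decimal)
Start: 70
Convert 0o50 (octal) → 5×8 = 40 (decimal)
70 - 40 = 30
Convert 1 one (place-value notation) → 1 (decimal)
30 - 1 = 29
Convert III (Roman numeral) → 1 + 1 + 1 = 3 (decimal)
29 × 3 = 87
87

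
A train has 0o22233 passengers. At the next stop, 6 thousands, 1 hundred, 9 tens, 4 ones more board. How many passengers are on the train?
Convert 0o22233 (octal) → 2×4096 + 2×512 + 2×64 + 3×8 + 3 = 9371 (decimal)
Convert 6 thousands, 1 hundred, 9 tens, 4 ones (place-value notation) → 6×1000 + 1×100 + 9×10 + 4 = 6194 (decimal)
Compute 9371 + 6194 = 15565
15565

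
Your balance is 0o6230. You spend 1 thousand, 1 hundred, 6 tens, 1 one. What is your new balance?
Convert 0o6230 (octal) → 6×512 + 2×64 + 3×8 = 3224 (decimal)
Convert 1 thousand, 1 hundred, 6 tens, 1 one (place-value notation) → 1×1000 + 1×100 + 6×10 + 1 = 1161 (decimal)
Compute 3224 - 1161 = 2063
2063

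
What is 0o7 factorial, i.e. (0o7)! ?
Convert 0o7 (octal) → 7 (decimal)
Compute 7! = 5040
5040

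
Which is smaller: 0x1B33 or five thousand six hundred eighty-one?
Convert 0x1B33 (hexadecimal) → 1×4096 + 11×256 + 3×16 + 3 = 6963 (decimal)
Convert five thousand six hundred eighty-one (English words) → 5×1000 + 6×100 + 81 = 5681 (decimal)
Compare 6963 vs 5681: smaller = 5681
5681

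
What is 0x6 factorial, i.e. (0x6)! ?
Convert 0x6 (hexadecimal) → 6 (decimal)
Compute 6! = 720
720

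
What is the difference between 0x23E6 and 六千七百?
Convert 0x23E6 (hexadecimal) → 2×4096 + 3×256 + 14×16 + 6 = 9190 (decimal)
Convert 六千七百 (Chinese numeral) → 6×1000 + 7×100 = 6700 (decimal)
Difference: |9190 - 6700| = 2490
2490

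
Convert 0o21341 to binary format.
Convert 0o21341 (octal) → 2×4096 + 1×512 + 3×64 + 4×8 + 1 = 8929 (decimal)
Convert 8929 (decimal) → 8929 = 8192 + 512 + 128 + 64 + 32 + 1 → 0b10001011100001 (binary)
0b10001011100001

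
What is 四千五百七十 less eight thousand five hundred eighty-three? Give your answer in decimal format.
Convert 四千五百七十 (Chinese numeral) → 4×1000 + 5×100 + 7×10 = 4570 (decimal)
Convert eight thousand five hundred eighty-three (English words) → 8×1000 + 5×100 + 83 = 8583 (decimal)
Compute 4570 - 8583 = -4013
-4013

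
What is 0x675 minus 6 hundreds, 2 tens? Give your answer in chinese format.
Convert 0x675 (hexadecimal) → 6×256 + 7×16 + 5 = 1653 (decimal)
Convert 6 hundreds, 2 tens (place-value notation) → 6×100 + 2×10 = 620 (decimal)
Compute 1653 - 620 = 1033
Convert 1033 (decimal) → 1033 = 1×1000 + 3×10 + 3 → 一千零三十三 (Chinese numeral)
一千零三十三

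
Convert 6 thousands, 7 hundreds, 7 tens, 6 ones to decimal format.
Convert 6 thousands, 7 hundreds, 7 tens, 6 ones (place-value notation) → 6×1000 + 7×100 + 7×10 + 6 = 6776 (decimal)
6776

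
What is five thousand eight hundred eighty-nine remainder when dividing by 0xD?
Convert five thousand eight hundred eighty-nine (English words) → 5×1000 + 8×100 + 89 = 5889 (decimal)
Convert 0xD (hexadecimal) → 13 (decimal)
Compute 5889 mod 13 = 0
0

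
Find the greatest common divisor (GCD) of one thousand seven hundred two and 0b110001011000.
Convert one thousand seven hundred two (English words) → 1×1000 + 7×100 + 2 = 1702 (decimal)
Convert 0b110001011000 (binary) → 2048 + 1024 + 64 + 16 + 8 = 3160 (decimal)
Compute gcd(1702, 3160) = 2
2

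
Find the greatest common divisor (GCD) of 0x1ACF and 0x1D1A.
Convert 0x1ACF (hexadecimal) → 1×4096 + 10×256 + 12×16 + 15 = 6863 (decimal)
Convert 0x1D1A (hexadecimal) → 1×4096 + 13×256 + 1×16 + 10 = 7450 (decimal)
Compute gcd(6863, 7450) = 1
1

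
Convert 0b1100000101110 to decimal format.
Convert 0b1100000101110 (binary) → 4096 + 2048 + 32 + 8 + 4 + 2 = 6190 (decimal)
6190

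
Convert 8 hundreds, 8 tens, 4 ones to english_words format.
Convert 8 hundreds, 8 tens, 4 ones (place-value notation) → 8×100 + 8×10 + 4 = 884 (decimal)
Convert 884 (decimal) → 884 = 8×100 + 84 → eight hundred eighty-four (English words)
eight hundred eighty-four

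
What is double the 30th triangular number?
The 30th triangular number = 30×31/2 = 465
Compute 465 × 2 = 930
930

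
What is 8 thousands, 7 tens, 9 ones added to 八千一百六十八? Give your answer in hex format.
Convert 8 thousands, 7 tens, 9 ones (place-value notation) → 8×1000 + 7×10 + 9 = 8079 (decimal)
Convert 八千一百六十八 (Chinese numeral) → 8×1000 + 1×100 + 6×10 + 8 = 8168 (decimal)
Compute 8079 + 8168 = 16247
Convert 16247 (decimal) → 16247 = 3×4096 + 15×256 + 7×16 + 7 → 0x3F77 (hexadecimal)
0x3F77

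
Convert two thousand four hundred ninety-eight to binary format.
Convert two thousand four hundred ninety-eight (English words) → 2×1000 + 4×100 + 98 = 2498 (decimal)
Convert 2498 (decimal) → 2498 = 2048 + 256 + 128 + 64 + 2 → 0b100111000010 (binary)
0b100111000010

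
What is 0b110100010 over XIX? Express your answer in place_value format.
Convert 0b110100010 (binary) → 256 + 128 + 32 + 2 = 418 (decimal)
Convert XIX (Roman numeral) → 10 + 9 = 19 (decimal)
Compute 418 ÷ 19 = 22
Convert 22 (decimal) → 22 = 2×10 + 2 → 2 tens, 2 ones (place-value notation)
2 tens, 2 ones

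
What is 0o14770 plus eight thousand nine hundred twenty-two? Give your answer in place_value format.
Convert 0o14770 (octal) → 1×4096 + 4×512 + 7×64 + 7×8 = 6648 (decimal)
Convert eight thousand nine hundred twenty-two (English words) → 8×1000 + 9×100 + 22 = 8922 (decimal)
Compute 6648 + 8922 = 15570
Convert 15570 (decimal) → 15570 = 15×1000 + 5×100 + 7×10 → 15 thousands, 5 hundreds, 7 tens (place-value notation)
15 thousands, 5 hundreds, 7 tens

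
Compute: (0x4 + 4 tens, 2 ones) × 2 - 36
Convert 0x4 (hexadecimal) → 4 (decimal)
Convert 4 tens, 2 ones (place-value notation) → 4×10 + 2 = 42 (decimal)
Expression in decimal: (4 + 42) × 2 - 36
Parentheses first: 4 + 42 = 46
Multiply: 46 × 2 = 92
Subtract: 92 - 36 = 56
56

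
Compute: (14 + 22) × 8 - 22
Parentheses first: 14 + 22 = 36
Multiply: 36 × 8 = 288
Subtract: 288 - 22 = 266
266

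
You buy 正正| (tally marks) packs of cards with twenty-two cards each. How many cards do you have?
Convert twenty-two (English words) → 22 (decimal)
Convert 正正| (tally marks) → 5 + 5 + 1 = 11 (decimal)
Compute 22 × 11 = 242
242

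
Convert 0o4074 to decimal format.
Convert 0o4074 (octal) → 4×512 + 7×8 + 4 = 2108 (decimal)
2108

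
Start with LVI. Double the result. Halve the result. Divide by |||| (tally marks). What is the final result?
Convert LVI (Roman numeral) → 50 + 5 + 1 = 56 (decimal)
Start: 56
56 × 2 = 112
112 ÷ 2 = 56
Convert |||| (tally marks) → 4 (decimal)
56 ÷ 4 = 14
14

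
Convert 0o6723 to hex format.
Convert 0o6723 (octal) → 6×512 + 7×64 + 2×8 + 3 = 3539 (decimal)
Convert 3539 (decimal) → 3539 = 13×256 + 13×16 + 3 → 0xDD3 (hexadecimal)
0xDD3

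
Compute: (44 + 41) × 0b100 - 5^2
Convert 0b100 (binary) → 4 (decimal)
Convert 5^2 (power) → 25 (decimal)
Expression in decimal: (44 + 41) × 4 - 25
Parentheses first: 44 + 41 = 85
Multiply: 85 × 4 = 340
Subtract: 340 - 25 = 315
315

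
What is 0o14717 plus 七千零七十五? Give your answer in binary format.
Convert 0o14717 (octal) → 1×4096 + 4×512 + 7×64 + 1×8 + 7 = 6607 (decimal)
Convert 七千零七十五 (Chinese numeral) → 7×1000 + 7×10 + 5 = 7075 (decimal)
Compute 6607 + 7075 = 13682
Convert 13682 (decimal) → 13682 = 8192 + 4096 + 1024 + 256 + 64 + 32 + 16 + 2 → 0b11010101110010 (binary)
0b11010101110010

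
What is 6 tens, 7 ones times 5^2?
Convert 6 tens, 7 ones (place-value notation) → 6×10 + 7 = 67 (decimal)
Convert 5^2 (power) → 25 (decimal)
Compute 67 × 25 = 1675
1675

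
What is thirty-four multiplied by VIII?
Convert thirty-four (English words) → 34 (decimal)
Convert VIII (Roman numeral) → 5 + 1 + 1 + 1 = 8 (decimal)
Compute 34 × 8 = 272
272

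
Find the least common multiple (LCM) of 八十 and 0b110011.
Convert 八十 (Chinese numeral) → 8×10 = 80 (decimal)
Convert 0b110011 (binary) → 32 + 16 + 2 + 1 = 51 (decimal)
Compute lcm(80, 51) = 4080
4080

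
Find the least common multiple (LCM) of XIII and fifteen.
Convert XIII (Roman numeral) → 10 + 1 + 1 + 1 = 13 (decimal)
Convert fifteen (English words) → 15 (decimal)
Compute lcm(13, 15) = 195
195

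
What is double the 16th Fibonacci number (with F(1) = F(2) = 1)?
The 16th Fibonacci number (with F(1) = F(2) = 1) = 987
Compute 987 × 2 = 1974
1974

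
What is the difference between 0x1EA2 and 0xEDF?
Convert 0x1EA2 (hexadecimal) → 1×4096 + 14×256 + 10×16 + 2 = 7842 (decimal)
Convert 0xEDF (hexadecimal) → 14×256 + 13×16 + 15 = 3807 (decimal)
Difference: |7842 - 3807| = 4035
4035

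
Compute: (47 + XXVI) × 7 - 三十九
Convert XXVI (Roman numeral) → 10 + 10 + 5 + 1 = 26 (decimal)
Convert 三十九 (Chinese numeral) → 3×10 + 9 = 39 (decimal)
Expression in decimal: (47 + 26) × 7 - 39
Parentheses first: 47 + 26 = 73
Multiply: 73 × 7 = 511
Subtract: 511 - 39 = 472
472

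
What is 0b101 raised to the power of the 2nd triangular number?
Convert 0b101 (binary) → 4 + 1 = 5 (decimal)
Convert the 2nd triangular number (triangular index) → 2×3/2 = 3 (decimal)
Compute 5 ^ 3 = 125
125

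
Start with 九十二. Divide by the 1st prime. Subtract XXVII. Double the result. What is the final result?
Convert 九十二 (Chinese numeral) → 9×10 + 2 = 92 (decimal)
Start: 92
Convert the 1st prime (prime index) → 2 (decimal)
92 ÷ 2 = 46
Convert XXVII (Roman numeral) → 10 + 10 + 5 + 1 + 1 = 27 (decimal)
46 - 27 = 19
19 × 2 = 38
38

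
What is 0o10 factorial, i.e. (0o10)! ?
Convert 0o10 (octal) → 1×8 = 8 (decimal)
Compute 8! = 40320
40320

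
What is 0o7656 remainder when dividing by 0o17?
Convert 0o7656 (octal) → 7×512 + 6×64 + 5×8 + 6 = 4014 (decimal)
Convert 0o17 (octal) → 1×8 + 7 = 15 (decimal)
Compute 4014 mod 15 = 9
9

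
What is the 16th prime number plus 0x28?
The 16th prime number = 53
Convert 0x28 (hexadecimal) → 2×16 + 8 = 40 (decimal)
Compute 53 + 40 = 93
93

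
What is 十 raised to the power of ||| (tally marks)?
Convert 十 (Chinese numeral) → 1×10 = 10 (decimal)
Convert ||| (tally marks) → 3 (decimal)
Compute 10 ^ 3 = 1000
1000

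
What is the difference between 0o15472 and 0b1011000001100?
Convert 0o15472 (octal) → 1×4096 + 5×512 + 4×64 + 7×8 + 2 = 6970 (decimal)
Convert 0b1011000001100 (binary) → 4096 + 1024 + 512 + 8 + 4 = 5644 (decimal)
Difference: |6970 - 5644| = 1326
1326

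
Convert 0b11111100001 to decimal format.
Convert 0b11111100001 (binary) → 1024 + 512 + 256 + 128 + 64 + 32 + 1 = 2017 (decimal)
2017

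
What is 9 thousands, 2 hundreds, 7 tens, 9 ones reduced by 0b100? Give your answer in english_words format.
Convert 9 thousands, 2 hundreds, 7 tens, 9 ones (place-value notation) → 9×1000 + 2×100 + 7×10 + 9 = 9279 (decimal)
Convert 0b100 (binary) → 4 (decimal)
Compute 9279 - 4 = 9275
Convert 9275 (decimal) → 9275 = 9×1000 + 2×100 + 75 → nine thousand two hundred seventy-five (English words)
nine thousand two hundred seventy-five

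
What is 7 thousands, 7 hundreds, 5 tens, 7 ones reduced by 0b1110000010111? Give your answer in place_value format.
Convert 7 thousands, 7 hundreds, 5 tens, 7 ones (place-value notation) → 7×1000 + 7×100 + 5×10 + 7 = 7757 (decimal)
Convert 0b1110000010111 (binary) → 4096 + 2048 + 1024 + 16 + 4 + 2 + 1 = 7191 (decimal)
Compute 7757 - 7191 = 566
Convert 566 (decimal) → 566 = 5×100 + 6×10 + 6 → 5 hundreds, 6 tens, 6 ones (place-value notation)
5 hundreds, 6 tens, 6 ones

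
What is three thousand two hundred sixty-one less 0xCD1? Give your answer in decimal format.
Convert three thousand two hundred sixty-one (English words) → 3×1000 + 2×100 + 61 = 3261 (decimal)
Convert 0xCD1 (hexadecimal) → 12×256 + 13×16 + 1 = 3281 (decimal)
Compute 3261 - 3281 = -20
-20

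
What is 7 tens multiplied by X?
Convert 7 tens (place-value notation) → 7×10 = 70 (decimal)
Convert X (Roman numeral) → 10 (decimal)
Compute 70 × 10 = 700
700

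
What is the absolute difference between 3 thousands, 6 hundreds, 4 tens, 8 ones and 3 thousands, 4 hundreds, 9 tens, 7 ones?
Convert 3 thousands, 6 hundreds, 4 tens, 8 ones (place-value notation) → 3×1000 + 6×100 + 4×10 + 8 = 3648 (decimal)
Convert 3 thousands, 4 hundreds, 9 tens, 7 ones (place-value notation) → 3×1000 + 4×100 + 9×10 + 7 = 3497 (decimal)
Compute |3648 - 3497| = 151
151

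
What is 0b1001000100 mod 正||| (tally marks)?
Convert 0b1001000100 (binary) → 512 + 64 + 4 = 580 (decimal)
Convert 正||| (tally marks) → 5 + 3 = 8 (decimal)
Compute 580 mod 8 = 4
4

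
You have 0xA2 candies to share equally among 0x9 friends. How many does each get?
Convert 0xA2 (hexadecimal) → 10×16 + 2 = 162 (decimal)
Convert 0x9 (hexadecimal) → 9 (decimal)
Compute 162 ÷ 9 = 18
18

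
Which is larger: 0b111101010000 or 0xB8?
Convert 0b111101010000 (binary) → 2048 + 1024 + 512 + 256 + 64 + 16 = 3920 (decimal)
Convert 0xB8 (hexadecimal) → 11×16 + 8 = 184 (decimal)
Compare 3920 vs 184: larger = 3920
3920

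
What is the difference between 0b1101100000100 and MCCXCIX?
Convert 0b1101100000100 (binary) → 4096 + 2048 + 512 + 256 + 4 = 6916 (decimal)
Convert MCCXCIX (Roman numeral) → 1000 + 100 + 100 + 90 + 9 = 1299 (decimal)
Difference: |6916 - 1299| = 5617
5617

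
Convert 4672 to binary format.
Convert 4672 (decimal) → 4672 = 4096 + 512 + 64 → 0b1001001000000 (binary)
0b1001001000000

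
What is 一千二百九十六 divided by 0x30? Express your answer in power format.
Convert 一千二百九十六 (Chinese numeral) → 1×1000 + 2×100 + 9×10 + 6 = 1296 (decimal)
Convert 0x30 (hexadecimal) → 3×16 = 48 (decimal)
Compute 1296 ÷ 48 = 27
Convert 27 (decimal) → 3^3 (power)
3^3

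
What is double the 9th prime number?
The 9th prime number = 23
Compute 23 × 2 = 46
46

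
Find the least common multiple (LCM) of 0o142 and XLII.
Convert 0o142 (octal) → 1×64 + 4×8 + 2 = 98 (decimal)
Convert XLII (Roman numeral) → 40 + 1 + 1 = 42 (decimal)
Compute lcm(98, 42) = 294
294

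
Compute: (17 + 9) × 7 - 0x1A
Convert 0x1A (hexadecimal) → 1×16 + 10 = 26 (decimal)
Expression in decimal: (17 + 9) × 7 - 26
Parentheses first: 17 + 9 = 26
Multiply: 26 × 7 = 182
Subtract: 182 - 26 = 156
156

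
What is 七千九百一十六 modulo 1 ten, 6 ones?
Convert 七千九百一十六 (Chinese numeral) → 7×1000 + 9×100 + 1×10 + 6 = 7916 (decimal)
Convert 1 ten, 6 ones (place-value notation) → 1×10 + 6 = 16 (decimal)
Compute 7916 mod 16 = 12
12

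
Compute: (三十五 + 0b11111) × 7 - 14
Convert 三十五 (Chinese numeral) → 3×10 + 5 = 35 (decimal)
Convert 0b11111 (binary) → 16 + 8 + 4 + 2 + 1 = 31 (decimal)
Expression in decimal: (35 + 31) × 7 - 14
Parentheses first: 35 + 31 = 66
Multiply: 66 × 7 = 462
Subtract: 462 - 14 = 448
448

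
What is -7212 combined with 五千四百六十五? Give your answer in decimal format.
Convert 五千四百六十五 (Chinese numeral) → 5×1000 + 4×100 + 6×10 + 5 = 5465 (decimal)
Compute -7212 + 5465 = -1747
-1747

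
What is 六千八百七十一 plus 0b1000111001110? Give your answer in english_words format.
Convert 六千八百七十一 (Chinese numeral) → 6×1000 + 8×100 + 7×10 + 1 = 6871 (decimal)
Convert 0b1000111001110 (binary) → 4096 + 256 + 128 + 64 + 8 + 4 + 2 = 4558 (decimal)
Compute 6871 + 4558 = 11429
Convert 11429 (decimal) → 11429 = 11×1000 + 4×100 + 29 → eleven thousand four hundred twenty-nine (English words)
eleven thousand four hundred twenty-nine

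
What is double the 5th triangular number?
The 5th triangular number = 5×6/2 = 15
Compute 15 × 2 = 30
30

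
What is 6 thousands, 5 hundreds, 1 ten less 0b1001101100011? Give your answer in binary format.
Convert 6 thousands, 5 hundreds, 1 ten (place-value notation) → 6×1000 + 5×100 + 1×10 = 6510 (decimal)
Convert 0b1001101100011 (binary) → 4096 + 512 + 256 + 64 + 32 + 2 + 1 = 4963 (decimal)
Compute 6510 - 4963 = 1547
Convert 1547 (decimal) → 1547 = 1024 + 512 + 8 + 2 + 1 → 0b11000001011 (binary)
0b11000001011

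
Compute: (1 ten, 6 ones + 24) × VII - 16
Convert 1 ten, 6 ones (place-value notation) → 1×10 + 6 = 16 (decimal)
Convert VII (Roman numeral) → 5 + 1 + 1 = 7 (decimal)
Expression in decimal: (16 + 24) × 7 - 16
Parentheses first: 16 + 24 = 40
Multiply: 40 × 7 = 280
Subtract: 280 - 16 = 264
264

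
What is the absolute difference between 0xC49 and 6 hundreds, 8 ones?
Convert 0xC49 (hexadecimal) → 12×256 + 4×16 + 9 = 3145 (decimal)
Convert 6 hundreds, 8 ones (place-value notation) → 6×100 + 8 = 608 (decimal)
Compute |3145 - 608| = 2537
2537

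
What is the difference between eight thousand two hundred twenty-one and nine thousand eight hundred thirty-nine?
Convert eight thousand two hundred twenty-one (English words) → 8×1000 + 2×100 + 21 = 8221 (decimal)
Convert nine thousand eight hundred thirty-nine (English words) → 9×1000 + 8×100 + 39 = 9839 (decimal)
Difference: |8221 - 9839| = 1618
1618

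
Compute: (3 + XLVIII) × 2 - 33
Convert XLVIII (Roman numeral) → 40 + 5 + 1 + 1 + 1 = 48 (decimal)
Expression in decimal: (3 + 48) × 2 - 33
Parentheses first: 3 + 48 = 51
Multiply: 51 × 2 = 102
Subtract: 102 - 33 = 69
69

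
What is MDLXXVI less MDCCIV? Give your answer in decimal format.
Convert MDLXXVI (Roman numeral) → 1000 + 500 + 50 + 10 + 10 + 5 + 1 = 1576 (decimal)
Convert MDCCIV (Roman numeral) → 1000 + 500 + 100 + 100 + 4 = 1704 (decimal)
Compute 1576 - 1704 = -128
-128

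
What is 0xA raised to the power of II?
Convert 0xA (hexadecimal) → 10 (decimal)
Convert II (Roman numeral) → 1 + 1 = 2 (decimal)
Compute 10 ^ 2 = 100
100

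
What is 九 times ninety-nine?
Convert 九 (Chinese numeral) → 9 (decimal)
Convert ninety-nine (English words) → 99 (decimal)
Compute 9 × 99 = 891
891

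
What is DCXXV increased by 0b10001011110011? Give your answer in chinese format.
Convert DCXXV (Roman numeral) → 500 + 100 + 10 + 10 + 5 = 625 (decimal)
Convert 0b10001011110011 (binary) → 8192 + 512 + 128 + 64 + 32 + 16 + 2 + 1 = 8947 (decimal)
Compute 625 + 8947 = 9572
Convert 9572 (decimal) → 9572 = 9×1000 + 5×100 + 7×10 + 2 → 九千五百七十二 (Chinese numeral)
九千五百七十二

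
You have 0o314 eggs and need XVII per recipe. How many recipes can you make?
Convert 0o314 (octal) → 3×64 + 1×8 + 4 = 204 (decimal)
Convert XVII (Roman numeral) → 10 + 5 + 1 + 1 = 17 (decimal)
Compute 204 ÷ 17 = 12
12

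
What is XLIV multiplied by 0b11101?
Convert XLIV (Roman numeral) → 40 + 4 = 44 (decimal)
Convert 0b11101 (binary) → 16 + 8 + 4 + 1 = 29 (decimal)
Compute 44 × 29 = 1276
1276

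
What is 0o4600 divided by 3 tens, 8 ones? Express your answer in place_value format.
Convert 0o4600 (octal) → 4×512 + 6×64 = 2432 (decimal)
Convert 3 tens, 8 ones (place-value notation) → 3×10 + 8 = 38 (decimal)
Compute 2432 ÷ 38 = 64
Convert 64 (decimal) → 64 = 6×10 + 4 → 6 tens, 4 ones (place-value notation)
6 tens, 4 ones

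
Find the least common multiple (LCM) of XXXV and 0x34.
Convert XXXV (Roman numeral) → 10 + 10 + 10 + 5 = 35 (decimal)
Convert 0x34 (hexadecimal) → 3×16 + 4 = 52 (decimal)
Compute lcm(35, 52) = 1820
1820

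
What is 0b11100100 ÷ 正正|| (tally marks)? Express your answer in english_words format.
Convert 0b11100100 (binary) → 128 + 64 + 32 + 4 = 228 (decimal)
Convert 正正|| (tally marks) → 5 + 5 + 2 = 12 (decimal)
Compute 228 ÷ 12 = 19
Convert 19 (decimal) → nineteen (English words)
nineteen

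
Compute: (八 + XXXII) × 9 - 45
Convert 八 (Chinese numeral) → 8 (decimal)
Convert XXXII (Roman numeral) → 10 + 10 + 10 + 1 + 1 = 32 (decimal)
Expression in decimal: (8 + 32) × 9 - 45
Parentheses first: 8 + 32 = 40
Multiply: 40 × 9 = 360
Subtract: 360 - 45 = 315
315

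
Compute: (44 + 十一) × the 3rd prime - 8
Convert 十一 (Chinese numeral) → 1×10 + 1 = 11 (decimal)
Convert the 3rd prime (prime index) → 5 (decimal)
Expression in decimal: (44 + 11) × 5 - 8
Parentheses first: 44 + 11 = 55
Multiply: 55 × 5 = 275
Subtract: 275 - 8 = 267
267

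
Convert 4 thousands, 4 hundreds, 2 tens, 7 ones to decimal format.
Convert 4 thousands, 4 hundreds, 2 tens, 7 ones (place-value notation) → 4×1000 + 4×100 + 2×10 + 7 = 4427 (decimal)
4427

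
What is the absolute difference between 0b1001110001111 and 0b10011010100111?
Convert 0b1001110001111 (binary) → 4096 + 512 + 256 + 128 + 8 + 4 + 2 + 1 = 5007 (decimal)
Convert 0b10011010100111 (binary) → 8192 + 1024 + 512 + 128 + 32 + 4 + 2 + 1 = 9895 (decimal)
Compute |5007 - 9895| = 4888
4888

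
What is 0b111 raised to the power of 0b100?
Convert 0b111 (binary) → 4 + 2 + 1 = 7 (decimal)
Convert 0b100 (binary) → 4 (decimal)
Compute 7 ^ 4 = 2401
2401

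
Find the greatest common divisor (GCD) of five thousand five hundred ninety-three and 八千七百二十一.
Convert five thousand five hundred ninety-three (English words) → 5×1000 + 5×100 + 93 = 5593 (decimal)
Convert 八千七百二十一 (Chinese numeral) → 8×1000 + 7×100 + 2×10 + 1 = 8721 (decimal)
Compute gcd(5593, 8721) = 17
17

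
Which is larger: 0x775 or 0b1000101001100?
Convert 0x775 (hexadecimal) → 7×256 + 7×16 + 5 = 1909 (decimal)
Convert 0b1000101001100 (binary) → 4096 + 256 + 64 + 8 + 4 = 4428 (decimal)
Compare 1909 vs 4428: larger = 4428
4428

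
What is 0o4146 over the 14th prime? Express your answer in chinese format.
Convert 0o4146 (octal) → 4×512 + 1×64 + 4×8 + 6 = 2150 (decimal)
Convert the 14th prime (prime index) → 43 (decimal)
Compute 2150 ÷ 43 = 50
Convert 50 (decimal) → 50 = 5×10 → 五十 (Chinese numeral)
五十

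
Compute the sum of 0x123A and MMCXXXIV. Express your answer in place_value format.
Convert 0x123A (hexadecimal) → 1×4096 + 2×256 + 3×16 + 10 = 4666 (decimal)
Convert MMCXXXIV (Roman numeral) → 1000 + 1000 + 100 + 10 + 10 + 10 + 4 = 2134 (decimal)
Compute 4666 + 2134 = 6800
Convert 6800 (decimal) → 6800 = 6×1000 + 8×100 → 6 thousands, 8 hundreds (place-value notation)
6 thousands, 8 hundreds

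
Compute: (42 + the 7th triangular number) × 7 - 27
Convert the 7th triangular number (triangular index) → 7×8/2 = 28 (decimal)
Expression in decimal: (42 + 28) × 7 - 27
Parentheses first: 42 + 28 = 70
Multiply: 70 × 7 = 490
Subtract: 490 - 27 = 463
463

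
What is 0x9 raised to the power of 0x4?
Convert 0x9 (hexadecimal) → 9 (decimal)
Convert 0x4 (hexadecimal) → 4 (decimal)
Compute 9 ^ 4 = 6561
6561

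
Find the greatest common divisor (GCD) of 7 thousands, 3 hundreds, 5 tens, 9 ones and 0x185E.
Convert 7 thousands, 3 hundreds, 5 tens, 9 ones (place-value notation) → 7×1000 + 3×100 + 5×10 + 9 = 7359 (decimal)
Convert 0x185E (hexadecimal) → 1×4096 + 8×256 + 5×16 + 14 = 6238 (decimal)
Compute gcd(7359, 6238) = 1
1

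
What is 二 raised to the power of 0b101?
Convert 二 (Chinese numeral) → 2 (decimal)
Convert 0b101 (binary) → 4 + 1 = 5 (decimal)
Compute 2 ^ 5 = 32
32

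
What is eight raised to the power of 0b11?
Convert eight (English words) → 8 (decimal)
Convert 0b11 (binary) → 2 + 1 = 3 (decimal)
Compute 8 ^ 3 = 512
512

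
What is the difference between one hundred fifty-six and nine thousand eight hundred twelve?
Convert one hundred fifty-six (English words) → 1×100 + 56 = 156 (decimal)
Convert nine thousand eight hundred twelve (English words) → 9×1000 + 8×100 + 12 = 9812 (decimal)
Difference: |156 - 9812| = 9656
9656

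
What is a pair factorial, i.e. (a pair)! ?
Convert a pair (colloquial) → 2 (decimal)
Compute 2! = 2
2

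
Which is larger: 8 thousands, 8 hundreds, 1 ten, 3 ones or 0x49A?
Convert 8 thousands, 8 hundreds, 1 ten, 3 ones (place-value notation) → 8×1000 + 8×100 + 1×10 + 3 = 8813 (decimal)
Convert 0x49A (hexadecimal) → 4×256 + 9×16 + 10 = 1178 (decimal)
Compare 8813 vs 1178: larger = 8813
8813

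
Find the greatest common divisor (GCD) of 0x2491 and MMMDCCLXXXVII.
Convert 0x2491 (hexadecimal) → 2×4096 + 4×256 + 9×16 + 1 = 9361 (decimal)
Convert MMMDCCLXXXVII (Roman numeral) → 1000 + 1000 + 1000 + 500 + 100 + 100 + 50 + 10 + 10 + 10 + 5 + 1 + 1 = 3787 (decimal)
Compute gcd(9361, 3787) = 1
1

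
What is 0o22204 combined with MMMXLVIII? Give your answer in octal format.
Convert 0o22204 (octal) → 2×4096 + 2×512 + 2×64 + 4 = 9348 (decimal)
Convert MMMXLVIII (Roman numeral) → 1000 + 1000 + 1000 + 40 + 5 + 1 + 1 + 1 = 3048 (decimal)
Compute 9348 + 3048 = 12396
Convert 12396 (decimal) → 12396 = 3×4096 + 1×64 + 5×8 + 4 → 0o30154 (octal)
0o30154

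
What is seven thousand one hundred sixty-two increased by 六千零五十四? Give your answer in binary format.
Convert seven thousand one hundred sixty-two (English words) → 7×1000 + 1×100 + 62 = 7162 (decimal)
Convert 六千零五十四 (Chinese numeral) → 6×1000 + 5×10 + 4 = 6054 (decimal)
Compute 7162 + 6054 = 13216
Convert 13216 (decimal) → 13216 = 8192 + 4096 + 512 + 256 + 128 + 32 → 0b11001110100000 (binary)
0b11001110100000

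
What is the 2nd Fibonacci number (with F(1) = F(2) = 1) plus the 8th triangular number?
The 2nd Fibonacci number (with F(1) = F(2) = 1) = 1
Convert the 8th triangular number (triangular index) → 8×9/2 = 36 (decimal)
Compute 1 + 36 = 37
37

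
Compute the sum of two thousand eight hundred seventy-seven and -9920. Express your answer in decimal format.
Convert two thousand eight hundred seventy-seven (English words) → 2×1000 + 8×100 + 77 = 2877 (decimal)
Compute 2877 + -9920 = -7043
-7043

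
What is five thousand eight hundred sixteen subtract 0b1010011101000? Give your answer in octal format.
Convert five thousand eight hundred sixteen (English words) → 5×1000 + 8×100 + 16 = 5816 (decimal)
Convert 0b1010011101000 (binary) → 4096 + 1024 + 128 + 64 + 32 + 8 = 5352 (decimal)
Compute 5816 - 5352 = 464
Convert 464 (decimal) → 464 = 7×64 + 2×8 → 0o720 (octal)
0o720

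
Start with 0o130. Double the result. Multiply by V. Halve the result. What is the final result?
Convert 0o130 (octal) → 1×64 + 3×8 = 88 (decimal)
Start: 88
88 × 2 = 176
Convert V (Roman numeral) → 5 (decimal)
176 × 5 = 880
880 ÷ 2 = 440
440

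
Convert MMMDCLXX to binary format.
Convert MMMDCLXX (Roman numeral) → 1000 + 1000 + 1000 + 500 + 100 + 50 + 10 + 10 = 3670 (decimal)
Convert 3670 (decimal) → 3670 = 2048 + 1024 + 512 + 64 + 16 + 4 + 2 → 0b111001010110 (binary)
0b111001010110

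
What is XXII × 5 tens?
Convert XXII (Roman numeral) → 10 + 10 + 1 + 1 = 22 (decimal)
Convert 5 tens (place-value notation) → 5×10 = 50 (decimal)
Compute 22 × 50 = 1100
1100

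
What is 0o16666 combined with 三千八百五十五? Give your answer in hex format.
Convert 0o16666 (octal) → 1×4096 + 6×512 + 6×64 + 6×8 + 6 = 7606 (decimal)
Convert 三千八百五十五 (Chinese numeral) → 3×1000 + 8×100 + 5×10 + 5 = 3855 (decimal)
Compute 7606 + 3855 = 11461
Convert 11461 (decimal) → 11461 = 2×4096 + 12×256 + 12×16 + 5 → 0x2CC5 (hexadecimal)
0x2CC5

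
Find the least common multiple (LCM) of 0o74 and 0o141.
Convert 0o74 (octal) → 7×8 + 4 = 60 (decimal)
Convert 0o141 (octal) → 1×64 + 4×8 + 1 = 97 (decimal)
Compute lcm(60, 97) = 5820
5820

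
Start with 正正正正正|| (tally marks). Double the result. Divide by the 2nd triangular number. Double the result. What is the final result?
Convert 正正正正正|| (tally marks) → 5 + 5 + 5 + 5 + 5 + 2 = 27 (decimal)
Start: 27
27 × 2 = 54
Convert the 2nd triangular number (triangular index) → 2×3/2 = 3 (decimal)
54 ÷ 3 = 18
18 × 2 = 36
36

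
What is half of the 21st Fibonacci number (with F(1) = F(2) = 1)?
The 21st Fibonacci number (with F(1) = F(2) = 1) = 10946
Compute 10946 ÷ 2 = 5473
5473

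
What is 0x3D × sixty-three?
Convert 0x3D (hexadecimal) → 3×16 + 13 = 61 (decimal)
Convert sixty-three (English words) → 63 (decimal)
Compute 61 × 63 = 3843
3843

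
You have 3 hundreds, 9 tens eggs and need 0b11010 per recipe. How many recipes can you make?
Convert 3 hundreds, 9 tens (place-value notation) → 3×100 + 9×10 = 390 (decimal)
Convert 0b11010 (binary) → 16 + 8 + 2 = 26 (decimal)
Compute 390 ÷ 26 = 15
15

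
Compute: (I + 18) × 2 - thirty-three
Convert I (Roman numeral) → 1 (decimal)
Convert thirty-three (English words) → 33 (decimal)
Expression in decimal: (1 + 18) × 2 - 33
Parentheses first: 1 + 18 = 19
Multiply: 19 × 2 = 38
Subtract: 38 - 33 = 5
5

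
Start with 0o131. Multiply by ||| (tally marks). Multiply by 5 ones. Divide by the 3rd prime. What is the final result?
Convert 0o131 (octal) → 1×64 + 3×8 + 1 = 89 (decimal)
Start: 89
Convert ||| (tally marks) → 3 (decimal)
89 × 3 = 267
Convert 5 ones (place-value notation) → 5 (decimal)
267 × 5 = 1335
Convert the 3rd prime (prime index) → 5 (decimal)
1335 ÷ 5 = 267
267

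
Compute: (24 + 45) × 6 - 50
Parentheses first: 24 + 45 = 69
Multiply: 69 × 6 = 414
Subtract: 414 - 50 = 364
364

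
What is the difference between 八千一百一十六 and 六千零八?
Convert 八千一百一十六 (Chinese numeral) → 8×1000 + 1×100 + 1×10 + 6 = 8116 (decimal)
Convert 六千零八 (Chinese numeral) → 6×1000 + 8 = 6008 (decimal)
Difference: |8116 - 6008| = 2108
2108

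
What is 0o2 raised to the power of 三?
Convert 0o2 (octal) → 2 (decimal)
Convert 三 (Chinese numeral) → 3 (decimal)
Compute 2 ^ 3 = 8
8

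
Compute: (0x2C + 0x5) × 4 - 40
Convert 0x2C (hexadecimal) → 2×16 + 12 = 44 (decimal)
Convert 0x5 (hexadecimal) → 5 (decimal)
Expression in decimal: (44 + 5) × 4 - 40
Parentheses first: 44 + 5 = 49
Multiply: 49 × 4 = 196
Subtract: 196 - 40 = 156
156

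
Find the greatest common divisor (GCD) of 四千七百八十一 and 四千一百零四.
Convert 四千七百八十一 (Chinese numeral) → 4×1000 + 7×100 + 8×10 + 1 = 4781 (decimal)
Convert 四千一百零四 (Chinese numeral) → 4×1000 + 1×100 + 4 = 4104 (decimal)
Compute gcd(4781, 4104) = 1
1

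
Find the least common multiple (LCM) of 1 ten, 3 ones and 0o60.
Convert 1 ten, 3 ones (place-value notation) → 1×10 + 3 = 13 (decimal)
Convert 0o60 (octal) → 6×8 = 48 (decimal)
Compute lcm(13, 48) = 624
624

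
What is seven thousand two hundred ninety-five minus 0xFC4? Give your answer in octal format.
Convert seven thousand two hundred ninety-five (English words) → 7×1000 + 2×100 + 95 = 7295 (decimal)
Convert 0xFC4 (hexadecimal) → 15×256 + 12×16 + 4 = 4036 (decimal)
Compute 7295 - 4036 = 3259
Convert 3259 (decimal) → 3259 = 6×512 + 2×64 + 7×8 + 3 → 0o6273 (octal)
0o6273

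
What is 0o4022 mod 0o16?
Convert 0o4022 (octal) → 4×512 + 2×8 + 2 = 2066 (decimal)
Convert 0o16 (octal) → 1×8 + 6 = 14 (decimal)
Compute 2066 mod 14 = 8
8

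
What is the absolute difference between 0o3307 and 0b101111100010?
Convert 0o3307 (octal) → 3×512 + 3×64 + 7 = 1735 (decimal)
Convert 0b101111100010 (binary) → 2048 + 512 + 256 + 128 + 64 + 32 + 2 = 3042 (decimal)
Compute |1735 - 3042| = 1307
1307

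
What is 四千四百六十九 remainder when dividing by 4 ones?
Convert 四千四百六十九 (Chinese numeral) → 4×1000 + 4×100 + 6×10 + 9 = 4469 (decimal)
Convert 4 ones (place-value notation) → 4 (decimal)
Compute 4469 mod 4 = 1
1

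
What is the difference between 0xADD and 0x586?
Convert 0xADD (hexadecimal) → 10×256 + 13×16 + 13 = 2781 (decimal)
Convert 0x586 (hexadecimal) → 5×256 + 8×16 + 6 = 1414 (decimal)
Difference: |2781 - 1414| = 1367
1367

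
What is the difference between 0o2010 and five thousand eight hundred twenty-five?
Convert 0o2010 (octal) → 2×512 + 1×8 = 1032 (decimal)
Convert five thousand eight hundred twenty-five (English words) → 5×1000 + 8×100 + 25 = 5825 (decimal)
Difference: |1032 - 5825| = 4793
4793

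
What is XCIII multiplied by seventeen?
Convert XCIII (Roman numeral) → 90 + 1 + 1 + 1 = 93 (decimal)
Convert seventeen (English words) → 17 (decimal)
Compute 93 × 17 = 1581
1581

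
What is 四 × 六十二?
Convert 四 (Chinese numeral) → 4 (decimal)
Convert 六十二 (Chinese numeral) → 6×10 + 2 = 62 (decimal)
Compute 4 × 62 = 248
248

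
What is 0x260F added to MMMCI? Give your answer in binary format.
Convert 0x260F (hexadecimal) → 2×4096 + 6×256 + 15 = 9743 (decimal)
Convert MMMCI (Roman numeral) → 1000 + 1000 + 1000 + 100 + 1 = 3101 (decimal)
Compute 9743 + 3101 = 12844
Convert 12844 (decimal) → 12844 = 8192 + 4096 + 512 + 32 + 8 + 4 → 0b11001000101100 (binary)
0b11001000101100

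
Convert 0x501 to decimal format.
Convert 0x501 (hexadecimal) → 5×256 + 1 = 1281 (decimal)
1281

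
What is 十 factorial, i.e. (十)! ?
Convert 十 (Chinese numeral) → 1×10 = 10 (decimal)
Compute 10! = 3628800
3628800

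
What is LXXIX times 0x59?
Convert LXXIX (Roman numeral) → 50 + 10 + 10 + 9 = 79 (decimal)
Convert 0x59 (hexadecimal) → 5×16 + 9 = 89 (decimal)
Compute 79 × 89 = 7031
7031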